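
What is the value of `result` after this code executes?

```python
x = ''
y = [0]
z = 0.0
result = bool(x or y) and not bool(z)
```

x = ''; y = [0]; z = 0.0; result = True

True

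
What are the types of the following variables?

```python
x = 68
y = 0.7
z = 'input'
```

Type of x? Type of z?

x is assigned a bare integer (no decimal point), so it is an int; z is assigned a quoted string literal, so it is a str

int, str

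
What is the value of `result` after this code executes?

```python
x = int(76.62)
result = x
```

x = 76; result = 76

76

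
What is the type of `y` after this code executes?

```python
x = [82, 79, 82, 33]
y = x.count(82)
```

list.count() returns int

int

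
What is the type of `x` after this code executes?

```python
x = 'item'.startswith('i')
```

str.startswith() returns bool

bool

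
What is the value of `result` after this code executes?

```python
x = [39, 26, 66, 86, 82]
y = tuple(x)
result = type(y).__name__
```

x is list; y is tuple; result = 'tuple'

'tuple'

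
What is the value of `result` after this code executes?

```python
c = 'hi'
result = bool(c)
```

c = 'hi'; result = True

True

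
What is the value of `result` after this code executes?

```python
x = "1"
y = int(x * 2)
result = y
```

x = '1'; y = 11; result = 11

11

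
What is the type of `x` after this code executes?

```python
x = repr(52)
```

repr() returns str

str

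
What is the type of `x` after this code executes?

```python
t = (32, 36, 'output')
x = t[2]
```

Index 2 of tuple is a str literal

str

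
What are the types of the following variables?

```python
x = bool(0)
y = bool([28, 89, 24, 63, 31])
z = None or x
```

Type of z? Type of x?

None or bool returns the bool; bool() returns bool

bool, bool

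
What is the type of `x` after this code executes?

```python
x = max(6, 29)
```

max() of ints returns int

int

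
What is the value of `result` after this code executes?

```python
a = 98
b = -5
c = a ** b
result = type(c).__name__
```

a is int; b is int; c is float; result = 'float'

'float'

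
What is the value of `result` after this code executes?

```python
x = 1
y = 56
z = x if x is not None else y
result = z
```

x = 1; y = 56; z = 1; result = 1

1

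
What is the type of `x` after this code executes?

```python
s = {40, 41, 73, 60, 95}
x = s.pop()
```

Popping from set[int] returns int

int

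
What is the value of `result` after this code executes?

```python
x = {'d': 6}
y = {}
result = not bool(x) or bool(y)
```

x = {'d': 6}; y = {}; result = False

False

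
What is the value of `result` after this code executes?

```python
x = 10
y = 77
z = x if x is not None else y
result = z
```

x = 10; y = 77; z = 10; result = 10

10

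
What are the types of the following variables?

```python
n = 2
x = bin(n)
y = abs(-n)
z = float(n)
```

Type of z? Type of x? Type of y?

float() returns float; bin() returns str; abs() of int returns int

float, str, int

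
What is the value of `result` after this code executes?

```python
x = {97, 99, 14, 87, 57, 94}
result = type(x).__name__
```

x is set; result = 'set'

'set'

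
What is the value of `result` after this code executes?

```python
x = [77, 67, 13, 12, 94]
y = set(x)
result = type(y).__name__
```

x is list; y is set; result = 'set'

'set'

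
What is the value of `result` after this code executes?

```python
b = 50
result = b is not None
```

b = 50; result = True

True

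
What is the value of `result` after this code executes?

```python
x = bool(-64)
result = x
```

x = True; result = True

True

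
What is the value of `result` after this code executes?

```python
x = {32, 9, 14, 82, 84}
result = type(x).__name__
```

x is set; result = 'set'

'set'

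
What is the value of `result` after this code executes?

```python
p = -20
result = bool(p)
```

p = -20; result = True

True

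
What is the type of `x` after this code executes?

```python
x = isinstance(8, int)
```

isinstance() returns bool

bool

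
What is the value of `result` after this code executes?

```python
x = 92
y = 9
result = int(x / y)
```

x = 92; y = 9; result = 10

10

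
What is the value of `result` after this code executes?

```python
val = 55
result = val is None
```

val = 55; result = False

False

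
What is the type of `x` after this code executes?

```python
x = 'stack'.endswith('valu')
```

str.endswith() returns bool

bool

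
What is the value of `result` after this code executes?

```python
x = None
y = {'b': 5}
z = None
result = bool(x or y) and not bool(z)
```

x = None; y = {'b': 5}; z = None; result = True

True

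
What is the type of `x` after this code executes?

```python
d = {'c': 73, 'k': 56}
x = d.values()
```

.values() returns dict_values view

dict_values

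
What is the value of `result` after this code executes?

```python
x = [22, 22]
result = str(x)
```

x = [22, 22]; result = '[22, 22]'

'[22, 22]'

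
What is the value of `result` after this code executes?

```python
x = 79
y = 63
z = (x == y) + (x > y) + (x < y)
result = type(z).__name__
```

x is int; y is int; z is int; result = 'int'

'int'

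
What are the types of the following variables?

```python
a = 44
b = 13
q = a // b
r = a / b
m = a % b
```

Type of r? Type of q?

/ returns float; // returns int

float, int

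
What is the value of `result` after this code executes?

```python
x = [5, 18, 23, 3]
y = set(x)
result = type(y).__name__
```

x is list; y is set; result = 'set'

'set'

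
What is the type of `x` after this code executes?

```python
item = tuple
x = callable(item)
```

callable() returns bool

bool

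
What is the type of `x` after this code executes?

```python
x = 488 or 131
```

'or' returns first truthy value (int)

int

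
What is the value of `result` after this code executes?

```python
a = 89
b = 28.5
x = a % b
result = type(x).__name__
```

a is int; b is float; x is float; result = 'float'

'float'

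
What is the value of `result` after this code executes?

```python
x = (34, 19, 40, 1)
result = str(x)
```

x = (34, 19, 40, 1); result = '(34, 19, 40, 1)'

'(34, 19, 40, 1)'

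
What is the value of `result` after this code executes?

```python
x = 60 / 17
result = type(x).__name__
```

x is float; result = 'float'

'float'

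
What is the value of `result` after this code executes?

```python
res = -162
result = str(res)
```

res = -162; result = '-162'

'-162'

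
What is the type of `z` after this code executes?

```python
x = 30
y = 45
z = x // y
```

int // int = int

int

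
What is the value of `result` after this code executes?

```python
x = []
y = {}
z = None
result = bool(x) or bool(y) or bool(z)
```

x = []; y = {}; z = None; result = False

False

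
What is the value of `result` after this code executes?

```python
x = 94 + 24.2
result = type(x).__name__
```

x is float; result = 'float'

'float'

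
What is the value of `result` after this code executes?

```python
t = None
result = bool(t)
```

t = None; result = False

False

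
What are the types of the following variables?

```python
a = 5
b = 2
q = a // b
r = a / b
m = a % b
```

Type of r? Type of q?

/ returns float; // returns int

float, int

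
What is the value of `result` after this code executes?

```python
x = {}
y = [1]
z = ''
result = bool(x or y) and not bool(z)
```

x = {}; y = [1]; z = ''; result = True

True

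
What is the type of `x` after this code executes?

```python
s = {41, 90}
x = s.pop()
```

Popping from set[int] returns int

int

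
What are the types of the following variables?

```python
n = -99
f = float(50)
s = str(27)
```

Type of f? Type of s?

f is assigned the result of calling float(), which returns a float; s is assigned the result of calling str(), which returns a str

float, str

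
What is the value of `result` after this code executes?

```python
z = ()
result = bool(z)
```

z = (); result = False

False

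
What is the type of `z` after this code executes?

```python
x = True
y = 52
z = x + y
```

bool + int = int (bool is subclass of int)

int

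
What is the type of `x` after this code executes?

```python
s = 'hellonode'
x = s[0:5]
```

Slicing a str returns str

str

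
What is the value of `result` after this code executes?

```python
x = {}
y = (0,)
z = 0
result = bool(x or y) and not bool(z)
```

x = {}; y = (0,); z = 0; result = True

True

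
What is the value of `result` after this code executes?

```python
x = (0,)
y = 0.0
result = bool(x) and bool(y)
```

x = (0,); y = 0.0; result = False

False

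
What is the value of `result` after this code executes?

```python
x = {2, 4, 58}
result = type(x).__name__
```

x is set; result = 'set'

'set'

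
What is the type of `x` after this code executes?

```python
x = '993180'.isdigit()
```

str.isdigit() returns bool

bool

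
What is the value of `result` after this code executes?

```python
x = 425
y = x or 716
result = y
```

x = 425; y = 425; result = 425

425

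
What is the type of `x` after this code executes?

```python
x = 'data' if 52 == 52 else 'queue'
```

Both branches of conditional are str

str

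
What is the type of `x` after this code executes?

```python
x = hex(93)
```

hex() returns str representation

str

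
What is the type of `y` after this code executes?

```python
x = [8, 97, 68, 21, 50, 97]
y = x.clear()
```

list.clear() returns None

NoneType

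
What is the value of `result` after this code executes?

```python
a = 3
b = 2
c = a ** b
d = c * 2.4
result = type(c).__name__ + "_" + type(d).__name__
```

a is int; b is int; c is int; d is float; result = 'int_float'

'int_float'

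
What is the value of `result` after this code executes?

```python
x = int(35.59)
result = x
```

x = 35; result = 35

35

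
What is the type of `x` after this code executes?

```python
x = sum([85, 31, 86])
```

sum() of ints returns int

int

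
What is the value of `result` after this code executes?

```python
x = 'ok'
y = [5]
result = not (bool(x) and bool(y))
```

x = 'ok'; y = [5]; result = False

False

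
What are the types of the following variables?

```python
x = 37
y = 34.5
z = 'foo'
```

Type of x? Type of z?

x is assigned a bare integer (no decimal point), so it is an int; z is assigned a quoted string literal, so it is a str

int, str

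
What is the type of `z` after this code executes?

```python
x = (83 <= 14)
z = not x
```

'not' returns bool

bool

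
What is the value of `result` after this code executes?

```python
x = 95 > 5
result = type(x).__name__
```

x is bool; result = 'bool'

'bool'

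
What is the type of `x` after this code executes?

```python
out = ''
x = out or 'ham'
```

'or' returns first truthy value (str)

str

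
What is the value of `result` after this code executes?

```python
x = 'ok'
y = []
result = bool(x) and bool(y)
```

x = 'ok'; y = []; result = False

False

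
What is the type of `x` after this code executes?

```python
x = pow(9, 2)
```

pow(int, int) returns int

int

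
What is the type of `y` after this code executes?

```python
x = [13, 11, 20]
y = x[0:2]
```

Slicing a list returns a list

list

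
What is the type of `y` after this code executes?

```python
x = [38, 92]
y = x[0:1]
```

Slicing a list returns a list

list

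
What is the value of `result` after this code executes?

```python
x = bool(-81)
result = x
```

x = True; result = True

True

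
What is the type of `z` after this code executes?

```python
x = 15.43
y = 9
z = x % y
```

float % int = float

float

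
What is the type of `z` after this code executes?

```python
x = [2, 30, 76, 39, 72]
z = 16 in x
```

'in' operator returns bool

bool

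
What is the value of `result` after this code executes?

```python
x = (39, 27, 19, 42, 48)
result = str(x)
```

x = (39, 27, 19, 42, 48); result = '(39, 27, 19, 42, 48)'

'(39, 27, 19, 42, 48)'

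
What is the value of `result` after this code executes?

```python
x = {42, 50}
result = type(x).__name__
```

x is set; result = 'set'

'set'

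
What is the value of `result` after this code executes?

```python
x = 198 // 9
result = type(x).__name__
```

x is int; result = 'int'

'int'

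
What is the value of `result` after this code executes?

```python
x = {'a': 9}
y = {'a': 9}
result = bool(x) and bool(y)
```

x = {'a': 9}; y = {'a': 9}; result = True

True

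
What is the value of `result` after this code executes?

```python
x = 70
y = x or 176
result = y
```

x = 70; y = 70; result = 70

70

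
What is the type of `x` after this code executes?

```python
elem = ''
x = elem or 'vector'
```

'or' returns first truthy value (str)

str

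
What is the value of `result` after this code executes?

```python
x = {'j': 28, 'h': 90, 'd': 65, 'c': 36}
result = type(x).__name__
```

x is dict; result = 'dict'

'dict'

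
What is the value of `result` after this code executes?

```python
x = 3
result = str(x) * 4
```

x = 3; result = '3333'

'3333'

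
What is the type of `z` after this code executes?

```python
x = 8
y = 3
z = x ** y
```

positive int ** positive int = int

int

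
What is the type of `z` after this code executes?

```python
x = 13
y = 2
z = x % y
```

int % int = int

int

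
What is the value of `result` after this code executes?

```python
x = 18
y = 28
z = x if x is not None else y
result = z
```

x = 18; y = 28; z = 18; result = 18

18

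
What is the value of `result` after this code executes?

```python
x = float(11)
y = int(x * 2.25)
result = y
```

x = 11.0; y = 24; result = 24

24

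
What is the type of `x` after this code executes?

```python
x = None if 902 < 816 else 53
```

902 < 816 is False, so the else branch is taken

int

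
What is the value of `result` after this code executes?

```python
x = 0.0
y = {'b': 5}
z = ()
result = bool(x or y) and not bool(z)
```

x = 0.0; y = {'b': 5}; z = (); result = True

True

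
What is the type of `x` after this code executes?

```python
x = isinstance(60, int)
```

isinstance() returns bool

bool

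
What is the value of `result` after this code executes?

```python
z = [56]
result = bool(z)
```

z = [56]; result = True

True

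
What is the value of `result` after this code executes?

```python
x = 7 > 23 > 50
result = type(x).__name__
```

x is bool; result = 'bool'

'bool'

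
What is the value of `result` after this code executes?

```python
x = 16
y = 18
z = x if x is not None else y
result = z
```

x = 16; y = 18; z = 16; result = 16

16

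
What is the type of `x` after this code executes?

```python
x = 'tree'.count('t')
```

str.count() returns int

int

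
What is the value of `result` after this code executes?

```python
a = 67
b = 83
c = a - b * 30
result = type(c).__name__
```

a is int; b is int; c is int; result = 'int'

'int'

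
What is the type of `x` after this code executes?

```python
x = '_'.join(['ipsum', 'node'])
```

str.join() returns str

str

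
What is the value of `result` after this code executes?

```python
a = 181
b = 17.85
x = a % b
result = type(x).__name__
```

a is int; b is float; x is float; result = 'float'

'float'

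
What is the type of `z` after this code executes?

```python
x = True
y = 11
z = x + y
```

bool + int = int (bool is subclass of int)

int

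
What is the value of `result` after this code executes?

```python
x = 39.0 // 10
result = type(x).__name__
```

x is float; result = 'float'

'float'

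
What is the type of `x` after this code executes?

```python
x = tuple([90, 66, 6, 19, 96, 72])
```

tuple() constructor returns tuple

tuple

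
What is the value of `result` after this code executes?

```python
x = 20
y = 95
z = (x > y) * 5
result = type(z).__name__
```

x is int; y is int; z is int; result = 'int'

'int'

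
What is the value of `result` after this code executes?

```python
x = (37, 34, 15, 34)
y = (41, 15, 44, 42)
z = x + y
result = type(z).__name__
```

x is tuple; y is tuple; z is tuple; result = 'tuple'

'tuple'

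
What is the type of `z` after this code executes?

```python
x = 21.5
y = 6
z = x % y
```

float % int = float

float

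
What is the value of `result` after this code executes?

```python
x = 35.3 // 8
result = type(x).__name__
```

x is float; result = 'float'

'float'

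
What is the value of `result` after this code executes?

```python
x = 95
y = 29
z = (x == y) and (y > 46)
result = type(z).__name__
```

x is int; y is int; z is bool; result = 'bool'

'bool'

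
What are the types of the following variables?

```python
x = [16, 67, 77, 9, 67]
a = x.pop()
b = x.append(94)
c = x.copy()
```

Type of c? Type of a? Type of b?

copy() returns list; pop() returns element; append() returns None

list, int, NoneType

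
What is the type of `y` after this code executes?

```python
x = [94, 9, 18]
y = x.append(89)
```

list.append() returns None (mutates in place)

NoneType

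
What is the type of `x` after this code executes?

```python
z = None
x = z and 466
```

'and' returns first falsy value (None)

NoneType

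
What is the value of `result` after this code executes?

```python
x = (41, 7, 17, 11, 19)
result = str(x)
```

x = (41, 7, 17, 11, 19); result = '(41, 7, 17, 11, 19)'

'(41, 7, 17, 11, 19)'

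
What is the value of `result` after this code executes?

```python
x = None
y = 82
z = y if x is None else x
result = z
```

x = None; y = 82; z = 82; result = 82

82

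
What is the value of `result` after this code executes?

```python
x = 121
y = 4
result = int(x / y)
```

x = 121; y = 4; result = 30

30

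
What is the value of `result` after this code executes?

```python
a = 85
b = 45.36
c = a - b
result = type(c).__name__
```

a is int; b is float; c is float; result = 'float'

'float'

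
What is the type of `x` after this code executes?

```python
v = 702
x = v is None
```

'is' comparison returns bool

bool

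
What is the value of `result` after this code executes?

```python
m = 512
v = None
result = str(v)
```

m = 512; v = None; result = 'None'

'None'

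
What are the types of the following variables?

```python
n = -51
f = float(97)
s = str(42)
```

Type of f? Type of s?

f is assigned the result of calling float(), which returns a float; s is assigned the result of calling str(), which returns a str

float, str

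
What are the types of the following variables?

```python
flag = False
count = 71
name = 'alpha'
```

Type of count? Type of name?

count is assigned a bare integer (no decimal point), so it is an int; name is assigned a quoted string literal, so it is a str

int, str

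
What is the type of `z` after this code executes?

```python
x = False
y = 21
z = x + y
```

bool + int = int (bool is subclass of int)

int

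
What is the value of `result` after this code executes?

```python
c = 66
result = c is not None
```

c = 66; result = True

True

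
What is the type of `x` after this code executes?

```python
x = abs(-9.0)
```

abs() of float returns float

float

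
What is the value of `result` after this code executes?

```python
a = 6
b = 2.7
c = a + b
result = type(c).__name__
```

a is int; b is float; c is float; result = 'float'

'float'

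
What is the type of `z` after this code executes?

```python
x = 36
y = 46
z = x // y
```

int // int = int

int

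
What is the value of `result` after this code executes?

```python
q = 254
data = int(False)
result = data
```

q = 254; data = 0; result = 0

0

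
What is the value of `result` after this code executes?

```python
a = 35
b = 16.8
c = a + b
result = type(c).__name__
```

a is int; b is float; c is float; result = 'float'

'float'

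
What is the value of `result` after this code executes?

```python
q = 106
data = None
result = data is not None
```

q = 106; data = None; result = False

False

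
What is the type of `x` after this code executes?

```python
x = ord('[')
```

ord() returns int (code point)

int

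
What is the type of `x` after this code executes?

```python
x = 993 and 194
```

'and' with truthy values returns last operand (int)

int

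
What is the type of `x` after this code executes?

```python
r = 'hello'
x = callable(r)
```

callable() returns bool

bool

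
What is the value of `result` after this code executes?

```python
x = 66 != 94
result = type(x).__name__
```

x is bool; result = 'bool'

'bool'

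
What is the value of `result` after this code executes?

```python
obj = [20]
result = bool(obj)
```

obj = [20]; result = True

True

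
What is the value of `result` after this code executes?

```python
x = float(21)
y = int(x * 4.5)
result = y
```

x = 21.0; y = 94; result = 94

94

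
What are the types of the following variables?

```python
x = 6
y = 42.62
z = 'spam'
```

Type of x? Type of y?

x is assigned a bare integer (no decimal point), so it is an int; y is assigned a number with a decimal point, so it is a float

int, float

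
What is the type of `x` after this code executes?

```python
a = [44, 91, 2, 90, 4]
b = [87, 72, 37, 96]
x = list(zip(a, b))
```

list(zip()) returns a list of tuples

list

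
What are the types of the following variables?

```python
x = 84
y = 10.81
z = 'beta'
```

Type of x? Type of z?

x is assigned a bare integer (no decimal point), so it is an int; z is assigned a quoted string literal, so it is a str

int, str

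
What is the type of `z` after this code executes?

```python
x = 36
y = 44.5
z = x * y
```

int * float = float

float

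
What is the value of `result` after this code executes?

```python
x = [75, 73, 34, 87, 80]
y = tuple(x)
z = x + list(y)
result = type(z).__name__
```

x is list; y is tuple; z is list; result = 'list'

'list'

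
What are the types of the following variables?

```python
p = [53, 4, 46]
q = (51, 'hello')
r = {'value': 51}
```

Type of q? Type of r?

q is assigned a tuple (parenthesized, comma-separated values); r is assigned a dict literal ({key: value})

tuple, dict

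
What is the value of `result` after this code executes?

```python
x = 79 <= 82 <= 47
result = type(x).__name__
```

x is bool; result = 'bool'

'bool'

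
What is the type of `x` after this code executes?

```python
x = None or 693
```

'or' with None returns the other truthy value

int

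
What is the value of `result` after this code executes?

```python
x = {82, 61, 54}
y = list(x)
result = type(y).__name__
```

x is set; y is list; result = 'list'

'list'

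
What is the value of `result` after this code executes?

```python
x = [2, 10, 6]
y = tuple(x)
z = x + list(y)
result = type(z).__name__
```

x is list; y is tuple; z is list; result = 'list'

'list'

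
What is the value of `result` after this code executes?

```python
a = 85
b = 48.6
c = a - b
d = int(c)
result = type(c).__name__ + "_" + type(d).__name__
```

a is int; b is float; c is float; d is int; result = 'float_int'

'float_int'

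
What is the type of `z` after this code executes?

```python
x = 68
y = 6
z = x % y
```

int % int = int

int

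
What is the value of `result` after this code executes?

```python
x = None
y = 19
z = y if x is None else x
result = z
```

x = None; y = 19; z = 19; result = 19

19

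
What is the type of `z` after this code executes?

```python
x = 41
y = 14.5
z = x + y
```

int + float = float

float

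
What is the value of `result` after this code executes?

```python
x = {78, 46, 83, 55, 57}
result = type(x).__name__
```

x is set; result = 'set'

'set'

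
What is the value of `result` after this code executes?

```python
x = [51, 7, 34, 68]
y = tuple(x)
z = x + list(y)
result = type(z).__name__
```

x is list; y is tuple; z is list; result = 'list'

'list'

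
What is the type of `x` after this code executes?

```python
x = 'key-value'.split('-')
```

str.split() returns list

list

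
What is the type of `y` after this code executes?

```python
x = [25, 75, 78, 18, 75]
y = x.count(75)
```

list.count() returns int

int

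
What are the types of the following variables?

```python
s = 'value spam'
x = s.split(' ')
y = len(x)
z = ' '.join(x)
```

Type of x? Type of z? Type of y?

str.split() returns list; str.join() returns str; len() returns int

list, str, int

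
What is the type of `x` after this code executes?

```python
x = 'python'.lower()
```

str.lower() returns str

str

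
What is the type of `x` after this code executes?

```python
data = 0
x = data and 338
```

'and' returns first falsy value (0 is int)

int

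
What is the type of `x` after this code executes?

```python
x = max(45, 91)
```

max() of ints returns int

int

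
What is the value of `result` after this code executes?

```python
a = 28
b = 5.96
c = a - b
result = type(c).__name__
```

a is int; b is float; c is float; result = 'float'

'float'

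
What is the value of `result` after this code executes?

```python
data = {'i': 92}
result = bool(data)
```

data = {'i': 92}; result = True

True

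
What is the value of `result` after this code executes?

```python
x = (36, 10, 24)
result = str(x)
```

x = (36, 10, 24); result = '(36, 10, 24)'

'(36, 10, 24)'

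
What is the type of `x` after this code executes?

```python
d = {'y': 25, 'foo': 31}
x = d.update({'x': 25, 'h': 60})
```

dict.update() returns None

NoneType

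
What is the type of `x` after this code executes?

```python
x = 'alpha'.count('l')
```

str.count() returns int

int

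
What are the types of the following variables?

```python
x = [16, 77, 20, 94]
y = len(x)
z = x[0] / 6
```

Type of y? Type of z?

len() returns int; int / int = float

int, float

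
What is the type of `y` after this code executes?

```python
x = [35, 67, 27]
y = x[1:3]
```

Slicing a list returns a list

list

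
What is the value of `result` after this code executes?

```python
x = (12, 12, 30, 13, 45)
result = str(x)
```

x = (12, 12, 30, 13, 45); result = '(12, 12, 30, 13, 45)'

'(12, 12, 30, 13, 45)'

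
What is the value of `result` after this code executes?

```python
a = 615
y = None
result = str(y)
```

a = 615; y = None; result = 'None'

'None'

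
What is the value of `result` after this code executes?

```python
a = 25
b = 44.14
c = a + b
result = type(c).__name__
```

a is int; b is float; c is float; result = 'float'

'float'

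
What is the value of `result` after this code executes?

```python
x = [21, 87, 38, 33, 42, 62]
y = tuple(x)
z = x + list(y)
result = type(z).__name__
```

x is list; y is tuple; z is list; result = 'list'

'list'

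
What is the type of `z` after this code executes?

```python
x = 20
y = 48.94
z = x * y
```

int * float = float

float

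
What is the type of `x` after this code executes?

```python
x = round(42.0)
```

round() with no decimal places returns int

int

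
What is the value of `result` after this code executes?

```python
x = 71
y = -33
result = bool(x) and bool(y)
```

x = 71; y = -33; result = True

True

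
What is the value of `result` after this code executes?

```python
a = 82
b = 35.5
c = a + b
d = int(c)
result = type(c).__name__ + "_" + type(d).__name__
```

a is int; b is float; c is float; d is int; result = 'float_int'

'float_int'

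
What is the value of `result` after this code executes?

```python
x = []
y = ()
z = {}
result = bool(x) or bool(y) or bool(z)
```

x = []; y = (); z = {}; result = False

False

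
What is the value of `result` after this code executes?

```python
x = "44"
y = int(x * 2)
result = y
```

x = '44'; y = 4444; result = 4444

4444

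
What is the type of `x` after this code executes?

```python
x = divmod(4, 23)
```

divmod() returns tuple of (quotient, remainder)

tuple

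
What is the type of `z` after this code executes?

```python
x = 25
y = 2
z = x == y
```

Equality comparison returns bool

bool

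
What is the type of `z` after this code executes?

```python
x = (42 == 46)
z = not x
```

'not' returns bool

bool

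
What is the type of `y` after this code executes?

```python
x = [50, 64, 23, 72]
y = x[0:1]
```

Slicing a list returns a list

list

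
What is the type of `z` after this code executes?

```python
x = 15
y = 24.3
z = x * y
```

int * float = float

float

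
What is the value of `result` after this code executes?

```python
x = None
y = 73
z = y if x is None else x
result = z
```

x = None; y = 73; z = 73; result = 73

73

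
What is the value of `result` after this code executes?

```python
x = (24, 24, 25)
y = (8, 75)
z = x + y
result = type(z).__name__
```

x is tuple; y is tuple; z is tuple; result = 'tuple'

'tuple'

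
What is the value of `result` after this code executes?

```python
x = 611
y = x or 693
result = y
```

x = 611; y = 611; result = 611

611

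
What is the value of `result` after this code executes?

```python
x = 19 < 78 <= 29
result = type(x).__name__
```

x is bool; result = 'bool'

'bool'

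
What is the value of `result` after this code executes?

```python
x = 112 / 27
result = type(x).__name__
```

x is float; result = 'float'

'float'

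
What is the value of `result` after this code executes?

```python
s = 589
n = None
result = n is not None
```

s = 589; n = None; result = False

False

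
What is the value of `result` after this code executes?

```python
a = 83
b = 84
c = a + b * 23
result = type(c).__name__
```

a is int; b is int; c is int; result = 'int'

'int'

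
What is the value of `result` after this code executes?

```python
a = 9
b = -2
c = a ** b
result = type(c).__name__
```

a is int; b is int; c is float; result = 'float'

'float'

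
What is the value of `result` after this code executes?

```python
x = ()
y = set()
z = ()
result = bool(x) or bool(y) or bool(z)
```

x = (); y = set(); z = (); result = False

False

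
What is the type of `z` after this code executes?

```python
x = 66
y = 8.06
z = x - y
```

int - float = float

float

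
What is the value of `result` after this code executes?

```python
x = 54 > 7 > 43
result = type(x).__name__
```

x is bool; result = 'bool'

'bool'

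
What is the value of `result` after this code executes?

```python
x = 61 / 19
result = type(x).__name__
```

x is float; result = 'float'

'float'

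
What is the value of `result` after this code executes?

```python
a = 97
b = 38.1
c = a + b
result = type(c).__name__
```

a is int; b is float; c is float; result = 'float'

'float'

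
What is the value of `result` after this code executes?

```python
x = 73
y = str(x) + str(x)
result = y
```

x = 73; y = '7373'; result = '7373'

'7373'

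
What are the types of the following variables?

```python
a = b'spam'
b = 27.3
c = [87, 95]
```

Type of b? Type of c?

b is assigned a number with a decimal point, so it is a float; c is assigned a list literal (square brackets)

float, list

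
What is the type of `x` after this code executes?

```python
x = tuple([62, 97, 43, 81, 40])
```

tuple() constructor returns tuple

tuple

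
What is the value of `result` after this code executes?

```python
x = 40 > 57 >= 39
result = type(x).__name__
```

x is bool; result = 'bool'

'bool'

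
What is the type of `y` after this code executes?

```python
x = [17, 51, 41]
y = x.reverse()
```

list.reverse() returns None

NoneType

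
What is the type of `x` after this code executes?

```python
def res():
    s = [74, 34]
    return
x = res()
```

Bare return returns None

NoneType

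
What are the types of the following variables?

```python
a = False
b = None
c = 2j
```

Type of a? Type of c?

a is assigned the constant False, which has type bool; c is assigned 2j, an imaginary literal (j suffix), which has type complex

bool, complex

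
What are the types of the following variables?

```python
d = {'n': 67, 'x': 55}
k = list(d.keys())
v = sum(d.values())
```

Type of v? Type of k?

sum of ints is int; list() converts to list

int, list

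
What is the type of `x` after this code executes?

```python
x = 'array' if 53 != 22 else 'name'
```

Both branches of conditional are str

str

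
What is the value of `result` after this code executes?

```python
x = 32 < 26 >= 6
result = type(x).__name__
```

x is bool; result = 'bool'

'bool'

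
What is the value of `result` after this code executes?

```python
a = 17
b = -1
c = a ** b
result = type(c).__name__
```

a is int; b is int; c is float; result = 'float'

'float'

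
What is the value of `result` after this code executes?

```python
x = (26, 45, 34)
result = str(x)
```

x = (26, 45, 34); result = '(26, 45, 34)'

'(26, 45, 34)'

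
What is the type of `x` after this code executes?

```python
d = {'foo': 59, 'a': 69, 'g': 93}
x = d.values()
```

.values() returns dict_values view

dict_values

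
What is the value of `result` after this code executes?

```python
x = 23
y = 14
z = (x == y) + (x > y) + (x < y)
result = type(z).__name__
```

x is int; y is int; z is int; result = 'int'

'int'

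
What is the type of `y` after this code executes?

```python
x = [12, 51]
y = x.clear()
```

list.clear() returns None

NoneType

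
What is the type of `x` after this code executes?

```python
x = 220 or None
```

'or' returns first truthy value

int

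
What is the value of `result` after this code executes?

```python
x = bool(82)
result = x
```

x = True; result = True

True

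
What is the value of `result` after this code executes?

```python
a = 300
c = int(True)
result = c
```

a = 300; c = 1; result = 1

1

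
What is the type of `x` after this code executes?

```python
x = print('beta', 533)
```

print() returns None

NoneType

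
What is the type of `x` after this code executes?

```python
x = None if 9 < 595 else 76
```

9 < 595 is True, so the if branch is taken

NoneType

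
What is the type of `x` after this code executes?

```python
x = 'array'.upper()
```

str.upper() returns str

str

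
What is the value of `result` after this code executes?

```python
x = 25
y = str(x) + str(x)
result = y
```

x = 25; y = '2525'; result = '2525'

'2525'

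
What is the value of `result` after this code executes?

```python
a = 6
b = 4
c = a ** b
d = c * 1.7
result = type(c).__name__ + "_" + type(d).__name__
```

a is int; b is int; c is int; d is float; result = 'int_float'

'int_float'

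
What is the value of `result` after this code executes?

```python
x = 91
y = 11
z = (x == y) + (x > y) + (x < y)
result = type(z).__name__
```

x is int; y is int; z is int; result = 'int'

'int'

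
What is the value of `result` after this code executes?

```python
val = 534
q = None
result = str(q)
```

val = 534; q = None; result = 'None'

'None'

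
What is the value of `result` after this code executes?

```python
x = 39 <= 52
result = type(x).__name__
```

x is bool; result = 'bool'

'bool'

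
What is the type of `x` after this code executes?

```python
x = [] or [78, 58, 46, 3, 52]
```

'or' returns first truthy value (list)

list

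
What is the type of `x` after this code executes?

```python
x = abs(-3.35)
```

abs() of float returns float

float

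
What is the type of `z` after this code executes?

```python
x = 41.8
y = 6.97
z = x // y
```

float // float = float

float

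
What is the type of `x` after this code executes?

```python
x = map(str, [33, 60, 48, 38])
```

map() returns a map object

map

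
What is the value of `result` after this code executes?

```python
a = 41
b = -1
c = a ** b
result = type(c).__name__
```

a is int; b is int; c is float; result = 'float'

'float'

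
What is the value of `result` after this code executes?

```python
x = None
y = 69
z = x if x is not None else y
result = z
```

x = None; y = 69; z = 69; result = 69

69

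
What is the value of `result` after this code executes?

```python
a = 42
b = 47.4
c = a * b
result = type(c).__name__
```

a is int; b is float; c is float; result = 'float'

'float'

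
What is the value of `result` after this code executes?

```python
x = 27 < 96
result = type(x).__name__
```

x is bool; result = 'bool'

'bool'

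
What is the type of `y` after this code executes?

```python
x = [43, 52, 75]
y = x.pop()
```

list.pop() returns the popped element

int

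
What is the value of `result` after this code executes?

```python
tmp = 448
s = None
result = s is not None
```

tmp = 448; s = None; result = False

False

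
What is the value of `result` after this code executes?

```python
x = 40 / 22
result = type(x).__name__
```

x is float; result = 'float'

'float'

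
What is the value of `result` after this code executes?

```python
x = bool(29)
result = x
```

x = True; result = True

True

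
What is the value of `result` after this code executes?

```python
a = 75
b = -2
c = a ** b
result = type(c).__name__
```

a is int; b is int; c is float; result = 'float'

'float'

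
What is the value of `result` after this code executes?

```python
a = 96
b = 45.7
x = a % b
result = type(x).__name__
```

a is int; b is float; x is float; result = 'float'

'float'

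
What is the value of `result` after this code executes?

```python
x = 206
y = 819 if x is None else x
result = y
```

x = 206; y = 206; result = 206

206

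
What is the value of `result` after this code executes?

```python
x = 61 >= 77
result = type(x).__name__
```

x is bool; result = 'bool'

'bool'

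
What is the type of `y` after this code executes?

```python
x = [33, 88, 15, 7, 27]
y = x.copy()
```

list.copy() returns list

list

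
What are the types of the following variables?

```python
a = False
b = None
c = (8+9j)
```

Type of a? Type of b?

a is assigned the constant False, which has type bool; b is assigned None, whose type is NoneType

bool, NoneType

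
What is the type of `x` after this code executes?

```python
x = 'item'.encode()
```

str.encode() returns bytes

bytes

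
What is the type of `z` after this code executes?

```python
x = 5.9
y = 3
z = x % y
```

float % int = float

float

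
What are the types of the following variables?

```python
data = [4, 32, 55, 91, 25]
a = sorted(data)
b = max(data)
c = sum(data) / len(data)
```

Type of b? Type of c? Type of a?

max of ints returns int; int / int = float; sorted() returns list

int, float, list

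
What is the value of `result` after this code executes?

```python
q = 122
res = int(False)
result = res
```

q = 122; res = 0; result = 0

0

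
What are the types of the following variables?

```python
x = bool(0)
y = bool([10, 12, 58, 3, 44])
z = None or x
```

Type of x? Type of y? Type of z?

bool() returns bool; bool() returns bool; None or bool returns the bool

bool, bool, bool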